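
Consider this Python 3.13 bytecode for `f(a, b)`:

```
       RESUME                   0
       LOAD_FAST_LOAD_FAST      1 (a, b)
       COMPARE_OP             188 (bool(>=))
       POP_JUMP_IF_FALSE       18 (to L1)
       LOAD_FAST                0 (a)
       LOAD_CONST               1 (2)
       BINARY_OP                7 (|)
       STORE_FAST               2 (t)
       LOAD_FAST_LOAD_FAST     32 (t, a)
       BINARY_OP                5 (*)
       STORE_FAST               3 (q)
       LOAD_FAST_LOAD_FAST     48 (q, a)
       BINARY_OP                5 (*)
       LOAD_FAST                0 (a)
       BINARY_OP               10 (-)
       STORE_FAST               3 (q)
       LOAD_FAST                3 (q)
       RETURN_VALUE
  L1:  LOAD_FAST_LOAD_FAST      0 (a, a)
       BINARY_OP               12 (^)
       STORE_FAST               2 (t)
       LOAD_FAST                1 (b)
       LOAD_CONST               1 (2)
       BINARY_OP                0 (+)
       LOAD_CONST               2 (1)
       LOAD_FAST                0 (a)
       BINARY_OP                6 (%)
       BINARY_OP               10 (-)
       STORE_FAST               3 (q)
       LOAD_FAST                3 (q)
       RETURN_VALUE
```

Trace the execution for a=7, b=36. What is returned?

37

LOAD_FAST_LOAD_FAST a,b → push 7,36. Stack: [7, 36]
COMPARE_OP bool(>=) → 7 vs 36 = False. Stack: [False]
POP_JUMP_IF_FALSE → pop False; jump. Stack: []
LOAD_FAST_LOAD_FAST a,a → push 7,7. Stack: [7, 7]
BINARY_OP ^ → 7 ^ 7 = 0. Stack: [0]
STORE_FAST t → t=0. Stack: []
LOAD_FAST b → push 36. Stack: [36]
LOAD_CONST → push 2. Stack: [36, 2]
BINARY_OP + → 36 + 2 = 38. Stack: [38]
LOAD_CONST → push 1. Stack: [38, 1]
LOAD_FAST a → push 7. Stack: [38, 1, 7]
BINARY_OP % → 1 % 7 = 1. Stack: [38, 1]
BINARY_OP - → 38 - 1 = 37. Stack: [37]
STORE_FAST q → q=37. Stack: []
LOAD_FAST q → push 37. Stack: [37]
RETURN_VALUE → return 37.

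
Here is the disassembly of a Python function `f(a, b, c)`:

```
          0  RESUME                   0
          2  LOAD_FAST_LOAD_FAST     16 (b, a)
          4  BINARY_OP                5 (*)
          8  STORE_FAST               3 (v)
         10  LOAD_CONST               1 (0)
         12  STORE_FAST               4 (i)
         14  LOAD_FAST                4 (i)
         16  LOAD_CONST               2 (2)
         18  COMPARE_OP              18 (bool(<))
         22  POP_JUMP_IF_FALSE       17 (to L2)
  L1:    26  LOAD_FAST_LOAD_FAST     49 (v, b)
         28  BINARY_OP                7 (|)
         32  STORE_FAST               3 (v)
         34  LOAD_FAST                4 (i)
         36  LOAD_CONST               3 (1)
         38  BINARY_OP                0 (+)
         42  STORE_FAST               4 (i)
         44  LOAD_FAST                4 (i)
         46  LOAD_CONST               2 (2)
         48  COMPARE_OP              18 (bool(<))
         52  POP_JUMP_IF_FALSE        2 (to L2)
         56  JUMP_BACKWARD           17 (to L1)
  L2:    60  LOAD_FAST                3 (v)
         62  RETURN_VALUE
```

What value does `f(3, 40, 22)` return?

LOAD_FAST_LOAD_FAST b,a → push 40,3. Stack: [40, 3]
BINARY_OP * → 40 * 3 = 120. Stack: [120]
STORE_FAST v → v=120. Stack: []
LOAD_CONST → push 0. Stack: [0]
STORE_FAST i → i=0. Stack: []
LOAD_FAST i → push 0. Stack: [0]
LOAD_CONST → push 2. Stack: [0, 2]
COMPARE_OP bool(<) → 0 vs 2 = True. Stack: [True]
POP_JUMP_IF_FALSE → pop True; no jump. Stack: []
LOAD_FAST_LOAD_FAST v,b → push 120,40. Stack: [120, 40]
BINARY_OP | → 120 | 40 = 120. Stack: [120]
STORE_FAST v → v=120. Stack: []
LOAD_FAST i → push 0. Stack: [0]
LOAD_CONST → push 1. Stack: [0, 1]
BINARY_OP + → 0 + 1 = 1. Stack: [1]
STORE_FAST i → i=1. Stack: []
LOAD_FAST i → push 1. Stack: [1]
LOAD_CONST → push 2. Stack: [1, 2]
COMPARE_OP bool(<) → 1 vs 2 = True. Stack: [True]
POP_JUMP_IF_FALSE → pop True; no jump. Stack: []
LOAD_FAST_LOAD_FAST v,b → push 120,40. Stack: [120, 40]
BINARY_OP | → 120 | 40 = 120. Stack: [120]
STORE_FAST v → v=120. Stack: []
LOAD_FAST i → push 1. Stack: [1]
LOAD_CONST → push 1. Stack: [1, 1]
BINARY_OP + → 1 + 1 = 2. Stack: [2]
STORE_FAST i → i=2. Stack: []
LOAD_FAST i → push 2. Stack: [2]
LOAD_CONST → push 2. Stack: [2, 2]
COMPARE_OP bool(<) → 2 vs 2 = False. Stack: [False]
POP_JUMP_IF_FALSE → pop False; jump. Stack: []
LOAD_FAST v → push 120. Stack: [120]
RETURN_VALUE → return 120.

120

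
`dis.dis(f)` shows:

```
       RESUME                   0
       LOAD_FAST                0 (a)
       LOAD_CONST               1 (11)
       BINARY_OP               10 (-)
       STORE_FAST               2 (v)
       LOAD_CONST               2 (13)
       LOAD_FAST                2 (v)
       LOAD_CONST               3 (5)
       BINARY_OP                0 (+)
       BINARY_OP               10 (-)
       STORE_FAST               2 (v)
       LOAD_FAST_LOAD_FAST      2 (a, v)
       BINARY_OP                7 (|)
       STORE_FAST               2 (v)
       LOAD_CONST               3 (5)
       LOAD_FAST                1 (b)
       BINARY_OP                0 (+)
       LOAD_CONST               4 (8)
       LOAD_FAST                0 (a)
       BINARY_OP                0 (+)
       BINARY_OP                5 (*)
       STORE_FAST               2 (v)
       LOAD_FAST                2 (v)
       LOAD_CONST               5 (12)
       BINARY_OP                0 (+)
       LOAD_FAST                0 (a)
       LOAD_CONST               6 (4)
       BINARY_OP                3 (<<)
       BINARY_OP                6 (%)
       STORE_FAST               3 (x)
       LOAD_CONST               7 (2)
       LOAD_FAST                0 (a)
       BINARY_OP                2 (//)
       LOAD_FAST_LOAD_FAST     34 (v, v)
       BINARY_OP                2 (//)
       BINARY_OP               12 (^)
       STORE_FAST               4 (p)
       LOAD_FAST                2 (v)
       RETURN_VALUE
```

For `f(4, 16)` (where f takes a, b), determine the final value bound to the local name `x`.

LOAD_FAST a → push 4. Stack: [4]
LOAD_CONST → push 11. Stack: [4, 11]
BINARY_OP - → 4 - 11 = -7. Stack: [-7]
STORE_FAST v → v=-7. Stack: []
LOAD_CONST → push 13. Stack: [13]
LOAD_FAST v → push -7. Stack: [13, -7]
LOAD_CONST → push 5. Stack: [13, -7, 5]
BINARY_OP + → -7 + 5 = -2. Stack: [13, -2]
BINARY_OP - → 13 - -2 = 15. Stack: [15]
STORE_FAST v → v=15. Stack: []
LOAD_FAST_LOAD_FAST a,v → push 4,15. Stack: [4, 15]
BINARY_OP | → 4 | 15 = 15. Stack: [15]
STORE_FAST v → v=15. Stack: []
LOAD_CONST → push 5. Stack: [5]
LOAD_FAST b → push 16. Stack: [5, 16]
BINARY_OP + → 5 + 16 = 21. Stack: [21]
LOAD_CONST → push 8. Stack: [21, 8]
LOAD_FAST a → push 4. Stack: [21, 8, 4]
BINARY_OP + → 8 + 4 = 12. Stack: [21, 12]
BINARY_OP * → 21 * 12 = 252. Stack: [252]
STORE_FAST v → v=252. Stack: []
LOAD_FAST v → push 252. Stack: [252]
LOAD_CONST → push 12. Stack: [252, 12]
BINARY_OP + → 252 + 12 = 264. Stack: [264]
LOAD_FAST a → push 4. Stack: [264, 4]
LOAD_CONST → push 4. Stack: [264, 4, 4]
BINARY_OP << → 4 << 4 = 64. Stack: [264, 64]
BINARY_OP % → 264 % 64 = 8. Stack: [8]
STORE_FAST x → x=8. Stack: []
LOAD_CONST → push 2. Stack: [2]
LOAD_FAST a → push 4. Stack: [2, 4]
BINARY_OP // → 2 // 4 = 0. Stack: [0]
LOAD_FAST_LOAD_FAST v,v → push 252,252. Stack: [0, 252, 252]
BINARY_OP // → 252 // 252 = 1. Stack: [0, 1]
BINARY_OP ^ → 0 ^ 1 = 1. Stack: [1]
STORE_FAST p → p=1. Stack: []
LOAD_FAST v → push 252. Stack: [252]
RETURN_VALUE → return 252.

8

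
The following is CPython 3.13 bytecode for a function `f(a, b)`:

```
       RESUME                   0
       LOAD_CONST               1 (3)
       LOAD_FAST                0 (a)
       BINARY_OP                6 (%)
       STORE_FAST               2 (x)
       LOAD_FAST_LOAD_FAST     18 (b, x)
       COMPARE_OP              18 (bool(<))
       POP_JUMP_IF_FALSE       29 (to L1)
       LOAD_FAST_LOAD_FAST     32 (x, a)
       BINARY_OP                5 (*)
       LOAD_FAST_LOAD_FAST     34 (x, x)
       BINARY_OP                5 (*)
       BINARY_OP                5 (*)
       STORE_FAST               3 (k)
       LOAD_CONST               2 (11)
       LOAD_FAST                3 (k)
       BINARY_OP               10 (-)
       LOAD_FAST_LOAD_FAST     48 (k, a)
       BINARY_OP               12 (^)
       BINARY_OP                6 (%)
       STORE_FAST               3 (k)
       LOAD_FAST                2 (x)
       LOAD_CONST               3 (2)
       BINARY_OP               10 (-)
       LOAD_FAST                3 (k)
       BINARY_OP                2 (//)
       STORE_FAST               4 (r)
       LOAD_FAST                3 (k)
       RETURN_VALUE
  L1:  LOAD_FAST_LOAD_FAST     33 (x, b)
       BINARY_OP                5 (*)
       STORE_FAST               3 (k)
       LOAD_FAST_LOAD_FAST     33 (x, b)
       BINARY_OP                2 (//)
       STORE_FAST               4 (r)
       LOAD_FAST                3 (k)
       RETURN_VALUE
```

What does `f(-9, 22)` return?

-132

LOAD_CONST → push 3. Stack: [3]
LOAD_FAST a → push -9. Stack: [3, -9]
BINARY_OP % → 3 % -9 = -6. Stack: [-6]
STORE_FAST x → x=-6. Stack: []
LOAD_FAST_LOAD_FAST b,x → push 22,-6. Stack: [22, -6]
COMPARE_OP bool(<) → 22 vs -6 = False. Stack: [False]
POP_JUMP_IF_FALSE → pop False; jump. Stack: []
LOAD_FAST_LOAD_FAST x,b → push -6,22. Stack: [-6, 22]
BINARY_OP * → -6 * 22 = -132. Stack: [-132]
STORE_FAST k → k=-132. Stack: []
LOAD_FAST_LOAD_FAST x,b → push -6,22. Stack: [-6, 22]
BINARY_OP // → -6 // 22 = -1. Stack: [-1]
STORE_FAST r → r=-1. Stack: []
LOAD_FAST k → push -132. Stack: [-132]
RETURN_VALUE → return -132.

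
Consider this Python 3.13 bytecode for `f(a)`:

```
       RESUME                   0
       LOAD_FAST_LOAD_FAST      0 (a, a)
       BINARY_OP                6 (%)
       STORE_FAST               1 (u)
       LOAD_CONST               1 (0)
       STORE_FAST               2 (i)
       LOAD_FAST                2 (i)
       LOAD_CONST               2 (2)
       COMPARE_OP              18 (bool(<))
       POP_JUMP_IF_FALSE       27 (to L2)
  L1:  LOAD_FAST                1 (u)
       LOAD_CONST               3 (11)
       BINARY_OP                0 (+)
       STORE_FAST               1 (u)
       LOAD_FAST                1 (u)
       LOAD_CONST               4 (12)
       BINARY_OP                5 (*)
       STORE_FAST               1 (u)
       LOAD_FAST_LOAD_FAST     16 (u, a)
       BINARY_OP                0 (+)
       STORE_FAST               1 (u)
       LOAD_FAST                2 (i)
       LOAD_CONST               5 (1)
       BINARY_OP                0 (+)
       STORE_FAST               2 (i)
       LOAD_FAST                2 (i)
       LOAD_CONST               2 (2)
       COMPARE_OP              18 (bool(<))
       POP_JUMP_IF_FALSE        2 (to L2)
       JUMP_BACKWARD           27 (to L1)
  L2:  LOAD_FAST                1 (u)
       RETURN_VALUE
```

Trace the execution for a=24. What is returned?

LOAD_FAST_LOAD_FAST a,a → push 24,24. Stack: [24, 24]
BINARY_OP % → 24 % 24 = 0. Stack: [0]
STORE_FAST u → u=0. Stack: []
LOAD_CONST → push 0. Stack: [0]
STORE_FAST i → i=0. Stack: []
LOAD_FAST i → push 0. Stack: [0]
LOAD_CONST → push 2. Stack: [0, 2]
COMPARE_OP bool(<) → 0 vs 2 = True. Stack: [True]
POP_JUMP_IF_FALSE → pop True; no jump. Stack: []
LOAD_FAST u → push 0. Stack: [0]
LOAD_CONST → push 11. Stack: [0, 11]
BINARY_OP + → 0 + 11 = 11. Stack: [11]
STORE_FAST u → u=11. Stack: []
LOAD_FAST u → push 11. Stack: [11]
LOAD_CONST → push 12. Stack: [11, 12]
BINARY_OP * → 11 * 12 = 132. Stack: [132]
STORE_FAST u → u=132. Stack: []
LOAD_FAST_LOAD_FAST u,a → push 132,24. Stack: [132, 24]
BINARY_OP + → 132 + 24 = 156. Stack: [156]
STORE_FAST u → u=156. Stack: []
LOAD_FAST i → push 0. Stack: [0]
LOAD_CONST → push 1. Stack: [0, 1]
BINARY_OP + → 0 + 1 = 1. Stack: [1]
STORE_FAST i → i=1. Stack: []
LOAD_FAST i → push 1. Stack: [1]
LOAD_CONST → push 2. Stack: [1, 2]
COMPARE_OP bool(<) → 1 vs 2 = True. Stack: [True]
POP_JUMP_IF_FALSE → pop True; no jump. Stack: []
LOAD_FAST u → push 156. Stack: [156]
LOAD_CONST → push 11. Stack: [156, 11]
BINARY_OP + → 156 + 11 = 167. Stack: [167]
STORE_FAST u → u=167. Stack: []
LOAD_FAST u → push 167. Stack: [167]
LOAD_CONST → push 12. Stack: [167, 12]
BINARY_OP * → 167 * 12 = 2004. Stack: [2004]
STORE_FAST u → u=2004. Stack: []
LOAD_FAST_LOAD_FAST u,a → push 2004,24. Stack: [2004, 24]
BINARY_OP + → 2004 + 24 = 2028. Stack: [2028]
STORE_FAST u → u=2028. Stack: []
LOAD_FAST i → push 1. Stack: [1]
LOAD_CONST → push 1. Stack: [1, 1]
BINARY_OP + → 1 + 1 = 2. Stack: [2]
STORE_FAST i → i=2. Stack: []
LOAD_FAST i → push 2. Stack: [2]
LOAD_CONST → push 2. Stack: [2, 2]
COMPARE_OP bool(<) → 2 vs 2 = False. Stack: [False]
POP_JUMP_IF_FALSE → pop False; jump. Stack: []
LOAD_FAST u → push 2028. Stack: [2028]
RETURN_VALUE → return 2028.

2028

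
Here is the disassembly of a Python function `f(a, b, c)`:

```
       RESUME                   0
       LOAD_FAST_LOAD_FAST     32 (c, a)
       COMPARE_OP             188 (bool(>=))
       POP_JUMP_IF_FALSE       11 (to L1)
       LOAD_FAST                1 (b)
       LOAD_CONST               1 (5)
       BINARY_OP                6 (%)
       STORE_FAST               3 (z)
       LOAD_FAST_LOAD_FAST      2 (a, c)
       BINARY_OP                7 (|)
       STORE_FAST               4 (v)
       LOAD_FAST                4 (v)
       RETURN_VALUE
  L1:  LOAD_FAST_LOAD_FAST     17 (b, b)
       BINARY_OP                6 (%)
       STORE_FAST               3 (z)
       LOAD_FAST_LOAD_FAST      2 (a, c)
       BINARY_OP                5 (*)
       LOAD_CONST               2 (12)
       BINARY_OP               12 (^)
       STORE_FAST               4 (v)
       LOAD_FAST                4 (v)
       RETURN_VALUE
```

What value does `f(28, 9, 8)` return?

236

LOAD_FAST_LOAD_FAST c,a → push 8,28. Stack: [8, 28]
COMPARE_OP bool(>=) → 8 vs 28 = False. Stack: [False]
POP_JUMP_IF_FALSE → pop False; jump. Stack: []
LOAD_FAST_LOAD_FAST b,b → push 9,9. Stack: [9, 9]
BINARY_OP % → 9 % 9 = 0. Stack: [0]
STORE_FAST z → z=0. Stack: []
LOAD_FAST_LOAD_FAST a,c → push 28,8. Stack: [28, 8]
BINARY_OP * → 28 * 8 = 224. Stack: [224]
LOAD_CONST → push 12. Stack: [224, 12]
BINARY_OP ^ → 224 ^ 12 = 236. Stack: [236]
STORE_FAST v → v=236. Stack: []
LOAD_FAST v → push 236. Stack: [236]
RETURN_VALUE → return 236.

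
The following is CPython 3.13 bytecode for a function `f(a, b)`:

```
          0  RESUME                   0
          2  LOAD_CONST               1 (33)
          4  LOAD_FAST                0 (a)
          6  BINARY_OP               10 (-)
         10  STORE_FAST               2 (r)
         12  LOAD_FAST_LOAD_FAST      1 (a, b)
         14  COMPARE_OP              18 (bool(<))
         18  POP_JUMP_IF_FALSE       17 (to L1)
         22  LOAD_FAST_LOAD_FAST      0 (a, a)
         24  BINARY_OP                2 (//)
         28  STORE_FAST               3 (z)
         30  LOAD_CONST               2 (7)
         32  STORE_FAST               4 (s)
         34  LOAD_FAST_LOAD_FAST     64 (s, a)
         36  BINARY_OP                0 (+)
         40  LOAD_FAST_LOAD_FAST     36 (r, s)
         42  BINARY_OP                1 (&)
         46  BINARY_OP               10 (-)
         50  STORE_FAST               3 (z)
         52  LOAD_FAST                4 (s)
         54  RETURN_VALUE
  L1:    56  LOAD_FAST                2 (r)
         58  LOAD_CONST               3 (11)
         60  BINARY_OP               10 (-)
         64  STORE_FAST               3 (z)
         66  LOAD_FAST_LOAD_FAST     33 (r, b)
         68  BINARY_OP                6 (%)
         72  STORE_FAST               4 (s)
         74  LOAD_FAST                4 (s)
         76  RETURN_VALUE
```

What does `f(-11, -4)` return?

LOAD_CONST → push 33. Stack: [33]
LOAD_FAST a → push -11. Stack: [33, -11]
BINARY_OP - → 33 - -11 = 44. Stack: [44]
STORE_FAST r → r=44. Stack: []
LOAD_FAST_LOAD_FAST a,b → push -11,-4. Stack: [-11, -4]
COMPARE_OP bool(<) → -11 vs -4 = True. Stack: [True]
POP_JUMP_IF_FALSE → pop True; no jump. Stack: []
LOAD_FAST_LOAD_FAST a,a → push -11,-11. Stack: [-11, -11]
BINARY_OP // → -11 // -11 = 1. Stack: [1]
STORE_FAST z → z=1. Stack: []
LOAD_CONST → push 7. Stack: [7]
STORE_FAST s → s=7. Stack: []
LOAD_FAST_LOAD_FAST s,a → push 7,-11. Stack: [7, -11]
BINARY_OP + → 7 + -11 = -4. Stack: [-4]
LOAD_FAST_LOAD_FAST r,s → push 44,7. Stack: [-4, 44, 7]
BINARY_OP & → 44 & 7 = 4. Stack: [-4, 4]
BINARY_OP - → -4 - 4 = -8. Stack: [-8]
STORE_FAST z → z=-8. Stack: []
LOAD_FAST s → push 7. Stack: [7]
RETURN_VALUE → return 7.

7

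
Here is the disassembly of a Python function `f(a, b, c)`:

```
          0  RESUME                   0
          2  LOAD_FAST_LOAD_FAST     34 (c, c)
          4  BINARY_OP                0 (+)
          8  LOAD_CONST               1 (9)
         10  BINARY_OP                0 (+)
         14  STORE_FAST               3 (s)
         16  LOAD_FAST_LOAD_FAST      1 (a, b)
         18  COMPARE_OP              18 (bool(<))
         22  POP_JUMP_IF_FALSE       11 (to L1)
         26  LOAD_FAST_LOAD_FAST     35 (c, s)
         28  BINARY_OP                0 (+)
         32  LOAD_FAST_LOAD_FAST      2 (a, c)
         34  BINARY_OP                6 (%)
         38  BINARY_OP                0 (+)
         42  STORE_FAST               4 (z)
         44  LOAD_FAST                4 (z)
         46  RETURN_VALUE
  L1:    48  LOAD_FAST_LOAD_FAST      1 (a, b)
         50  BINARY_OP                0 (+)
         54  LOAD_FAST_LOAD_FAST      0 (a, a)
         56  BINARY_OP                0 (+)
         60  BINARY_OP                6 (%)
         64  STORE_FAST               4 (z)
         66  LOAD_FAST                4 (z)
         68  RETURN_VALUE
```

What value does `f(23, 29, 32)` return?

128

LOAD_FAST_LOAD_FAST c,c → push 32,32. Stack: [32, 32]
BINARY_OP + → 32 + 32 = 64. Stack: [64]
LOAD_CONST → push 9. Stack: [64, 9]
BINARY_OP + → 64 + 9 = 73. Stack: [73]
STORE_FAST s → s=73. Stack: []
LOAD_FAST_LOAD_FAST a,b → push 23,29. Stack: [23, 29]
COMPARE_OP bool(<) → 23 vs 29 = True. Stack: [True]
POP_JUMP_IF_FALSE → pop True; no jump. Stack: []
LOAD_FAST_LOAD_FAST c,s → push 32,73. Stack: [32, 73]
BINARY_OP + → 32 + 73 = 105. Stack: [105]
LOAD_FAST_LOAD_FAST a,c → push 23,32. Stack: [105, 23, 32]
BINARY_OP % → 23 % 32 = 23. Stack: [105, 23]
BINARY_OP + → 105 + 23 = 128. Stack: [128]
STORE_FAST z → z=128. Stack: []
LOAD_FAST z → push 128. Stack: [128]
RETURN_VALUE → return 128.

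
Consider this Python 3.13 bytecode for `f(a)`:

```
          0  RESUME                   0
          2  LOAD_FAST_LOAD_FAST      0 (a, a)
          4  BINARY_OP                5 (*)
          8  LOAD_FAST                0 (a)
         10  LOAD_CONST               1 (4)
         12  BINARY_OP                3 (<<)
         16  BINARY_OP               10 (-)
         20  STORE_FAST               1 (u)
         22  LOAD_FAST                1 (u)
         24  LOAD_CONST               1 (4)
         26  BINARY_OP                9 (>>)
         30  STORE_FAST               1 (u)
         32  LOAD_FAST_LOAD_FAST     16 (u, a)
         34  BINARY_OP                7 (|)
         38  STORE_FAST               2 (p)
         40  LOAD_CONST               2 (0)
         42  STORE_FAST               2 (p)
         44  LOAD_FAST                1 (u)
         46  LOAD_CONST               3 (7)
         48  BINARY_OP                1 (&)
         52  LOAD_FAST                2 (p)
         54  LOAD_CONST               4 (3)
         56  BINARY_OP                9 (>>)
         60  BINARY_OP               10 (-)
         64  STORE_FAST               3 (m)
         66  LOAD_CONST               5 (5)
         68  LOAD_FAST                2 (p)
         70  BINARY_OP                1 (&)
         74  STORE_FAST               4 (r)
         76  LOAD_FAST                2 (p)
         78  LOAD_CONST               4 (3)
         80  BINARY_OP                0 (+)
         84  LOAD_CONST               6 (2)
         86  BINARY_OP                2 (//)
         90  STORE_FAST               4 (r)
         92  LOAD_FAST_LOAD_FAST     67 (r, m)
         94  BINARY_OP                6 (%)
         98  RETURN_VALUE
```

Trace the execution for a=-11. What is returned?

LOAD_FAST_LOAD_FAST a,a → push -11,-11. Stack: [-11, -11]
BINARY_OP * → -11 * -11 = 121. Stack: [121]
LOAD_FAST a → push -11. Stack: [121, -11]
LOAD_CONST → push 4. Stack: [121, -11, 4]
BINARY_OP << → -11 << 4 = -176. Stack: [121, -176]
BINARY_OP - → 121 - -176 = 297. Stack: [297]
STORE_FAST u → u=297. Stack: []
LOAD_FAST u → push 297. Stack: [297]
LOAD_CONST → push 4. Stack: [297, 4]
BINARY_OP >> → 297 >> 4 = 18. Stack: [18]
STORE_FAST u → u=18. Stack: []
LOAD_FAST_LOAD_FAST u,a → push 18,-11. Stack: [18, -11]
BINARY_OP | → 18 | -11 = -9. Stack: [-9]
STORE_FAST p → p=-9. Stack: []
LOAD_CONST → push 0. Stack: [0]
STORE_FAST p → p=0. Stack: []
LOAD_FAST u → push 18. Stack: [18]
LOAD_CONST → push 7. Stack: [18, 7]
BINARY_OP & → 18 & 7 = 2. Stack: [2]
LOAD_FAST p → push 0. Stack: [2, 0]
LOAD_CONST → push 3. Stack: [2, 0, 3]
BINARY_OP >> → 0 >> 3 = 0. Stack: [2, 0]
BINARY_OP - → 2 - 0 = 2. Stack: [2]
STORE_FAST m → m=2. Stack: []
LOAD_CONST → push 5. Stack: [5]
LOAD_FAST p → push 0. Stack: [5, 0]
BINARY_OP & → 5 & 0 = 0. Stack: [0]
STORE_FAST r → r=0. Stack: []
LOAD_FAST p → push 0. Stack: [0]
LOAD_CONST → push 3. Stack: [0, 3]
BINARY_OP + → 0 + 3 = 3. Stack: [3]
LOAD_CONST → push 2. Stack: [3, 2]
BINARY_OP // → 3 // 2 = 1. Stack: [1]
STORE_FAST r → r=1. Stack: []
LOAD_FAST_LOAD_FAST r,m → push 1,2. Stack: [1, 2]
BINARY_OP % → 1 % 2 = 1. Stack: [1]
RETURN_VALUE → return 1.

1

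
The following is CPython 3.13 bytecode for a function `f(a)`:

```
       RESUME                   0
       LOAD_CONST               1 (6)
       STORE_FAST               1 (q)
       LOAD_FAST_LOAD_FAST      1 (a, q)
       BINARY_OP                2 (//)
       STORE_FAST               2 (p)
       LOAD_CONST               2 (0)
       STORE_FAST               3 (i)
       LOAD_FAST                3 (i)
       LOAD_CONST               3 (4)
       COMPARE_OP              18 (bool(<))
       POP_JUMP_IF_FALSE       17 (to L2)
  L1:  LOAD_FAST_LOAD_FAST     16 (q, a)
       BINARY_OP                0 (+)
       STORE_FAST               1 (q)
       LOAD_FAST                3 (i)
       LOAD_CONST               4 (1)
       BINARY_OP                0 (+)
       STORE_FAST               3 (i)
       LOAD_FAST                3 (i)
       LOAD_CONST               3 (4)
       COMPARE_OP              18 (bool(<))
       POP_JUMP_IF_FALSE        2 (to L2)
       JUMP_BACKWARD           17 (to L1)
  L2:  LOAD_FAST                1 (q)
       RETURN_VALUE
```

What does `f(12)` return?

LOAD_CONST → push 6. Stack: [6]
STORE_FAST q → q=6. Stack: []
LOAD_FAST_LOAD_FAST a,q → push 12,6. Stack: [12, 6]
BINARY_OP // → 12 // 6 = 2. Stack: [2]
STORE_FAST p → p=2. Stack: []
LOAD_CONST → push 0. Stack: [0]
STORE_FAST i → i=0. Stack: []
LOAD_FAST i → push 0. Stack: [0]
LOAD_CONST → push 4. Stack: [0, 4]
COMPARE_OP bool(<) → 0 vs 4 = True. Stack: [True]
POP_JUMP_IF_FALSE → pop True; no jump. Stack: []
LOAD_FAST_LOAD_FAST q,a → push 6,12. Stack: [6, 12]
BINARY_OP + → 6 + 12 = 18. Stack: [18]
STORE_FAST q → q=18. Stack: []
LOAD_FAST i → push 0. Stack: [0]
LOAD_CONST → push 1. Stack: [0, 1]
BINARY_OP + → 0 + 1 = 1. Stack: [1]
STORE_FAST i → i=1. Stack: []
LOAD_FAST i → push 1. Stack: [1]
LOAD_CONST → push 4. Stack: [1, 4]
COMPARE_OP bool(<) → 1 vs 4 = True. Stack: [True]
POP_JUMP_IF_FALSE → pop True; no jump. Stack: []
LOAD_FAST_LOAD_FAST q,a → push 18,12. Stack: [18, 12]
BINARY_OP + → 18 + 12 = 30. Stack: [30]
STORE_FAST q → q=30. Stack: []
LOAD_FAST i → push 1. Stack: [1]
LOAD_CONST → push 1. Stack: [1, 1]
BINARY_OP + → 1 + 1 = 2. Stack: [2]
STORE_FAST i → i=2. Stack: []
LOAD_FAST i → push 2. Stack: [2]
LOAD_CONST → push 4. Stack: [2, 4]
COMPARE_OP bool(<) → 2 vs 4 = True. Stack: [True]
POP_JUMP_IF_FALSE → pop True; no jump. Stack: []
LOAD_FAST_LOAD_FAST q,a → push 30,12. Stack: [30, 12]
BINARY_OP + → 30 + 12 = 42. Stack: [42]
STORE_FAST q → q=42. Stack: []
LOAD_FAST i → push 2. Stack: [2]
LOAD_CONST → push 1. Stack: [2, 1]
BINARY_OP + → 2 + 1 = 3. Stack: [3]
STORE_FAST i → i=3. Stack: []
LOAD_FAST i → push 3. Stack: [3]
LOAD_CONST → push 4. Stack: [3, 4]
COMPARE_OP bool(<) → 3 vs 4 = True. Stack: [True]
POP_JUMP_IF_FALSE → pop True; no jump. Stack: []
LOAD_FAST_LOAD_FAST q,a → push 42,12. Stack: [42, 12]
BINARY_OP + → 42 + 12 = 54. Stack: [54]
STORE_FAST q → q=54. Stack: []
LOAD_FAST i → push 3. Stack: [3]
LOAD_CONST → push 1. Stack: [3, 1]
BINARY_OP + → 3 + 1 = 4. Stack: [4]
STORE_FAST i → i=4. Stack: []
LOAD_FAST i → push 4. Stack: [4]
LOAD_CONST → push 4. Stack: [4, 4]
COMPARE_OP bool(<) → 4 vs 4 = False. Stack: [False]
POP_JUMP_IF_FALSE → pop False; jump. Stack: []
LOAD_FAST q → push 54. Stack: [54]
RETURN_VALUE → return 54.

54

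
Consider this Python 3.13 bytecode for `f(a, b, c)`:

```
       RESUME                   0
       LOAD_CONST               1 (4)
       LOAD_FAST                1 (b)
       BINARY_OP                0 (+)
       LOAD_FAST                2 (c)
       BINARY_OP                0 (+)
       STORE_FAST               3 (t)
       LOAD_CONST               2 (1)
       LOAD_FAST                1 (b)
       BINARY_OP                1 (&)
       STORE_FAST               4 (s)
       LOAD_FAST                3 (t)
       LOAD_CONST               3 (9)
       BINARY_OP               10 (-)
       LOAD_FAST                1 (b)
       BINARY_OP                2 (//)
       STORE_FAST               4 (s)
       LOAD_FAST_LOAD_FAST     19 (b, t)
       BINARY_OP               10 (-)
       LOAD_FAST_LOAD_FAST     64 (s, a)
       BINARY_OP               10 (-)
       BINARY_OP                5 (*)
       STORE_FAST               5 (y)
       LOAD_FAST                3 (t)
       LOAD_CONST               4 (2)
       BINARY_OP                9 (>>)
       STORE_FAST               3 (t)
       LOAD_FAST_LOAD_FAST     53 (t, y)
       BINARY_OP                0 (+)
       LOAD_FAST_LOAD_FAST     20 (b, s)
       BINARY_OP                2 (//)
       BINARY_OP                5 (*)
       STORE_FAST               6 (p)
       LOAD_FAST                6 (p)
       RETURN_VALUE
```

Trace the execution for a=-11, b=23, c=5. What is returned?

-2300

LOAD_CONST → push 4. Stack: [4]
LOAD_FAST b → push 23. Stack: [4, 23]
BINARY_OP + → 4 + 23 = 27. Stack: [27]
LOAD_FAST c → push 5. Stack: [27, 5]
BINARY_OP + → 27 + 5 = 32. Stack: [32]
STORE_FAST t → t=32. Stack: []
LOAD_CONST → push 1. Stack: [1]
LOAD_FAST b → push 23. Stack: [1, 23]
BINARY_OP & → 1 & 23 = 1. Stack: [1]
STORE_FAST s → s=1. Stack: []
LOAD_FAST t → push 32. Stack: [32]
LOAD_CONST → push 9. Stack: [32, 9]
BINARY_OP - → 32 - 9 = 23. Stack: [23]
LOAD_FAST b → push 23. Stack: [23, 23]
BINARY_OP // → 23 // 23 = 1. Stack: [1]
STORE_FAST s → s=1. Stack: []
LOAD_FAST_LOAD_FAST b,t → push 23,32. Stack: [23, 32]
BINARY_OP - → 23 - 32 = -9. Stack: [-9]
LOAD_FAST_LOAD_FAST s,a → push 1,-11. Stack: [-9, 1, -11]
BINARY_OP - → 1 - -11 = 12. Stack: [-9, 12]
BINARY_OP * → -9 * 12 = -108. Stack: [-108]
STORE_FAST y → y=-108. Stack: []
LOAD_FAST t → push 32. Stack: [32]
LOAD_CONST → push 2. Stack: [32, 2]
BINARY_OP >> → 32 >> 2 = 8. Stack: [8]
STORE_FAST t → t=8. Stack: []
LOAD_FAST_LOAD_FAST t,y → push 8,-108. Stack: [8, -108]
BINARY_OP + → 8 + -108 = -100. Stack: [-100]
LOAD_FAST_LOAD_FAST b,s → push 23,1. Stack: [-100, 23, 1]
BINARY_OP // → 23 // 1 = 23. Stack: [-100, 23]
BINARY_OP * → -100 * 23 = -2300. Stack: [-2300]
STORE_FAST p → p=-2300. Stack: []
LOAD_FAST p → push -2300. Stack: [-2300]
RETURN_VALUE → return -2300.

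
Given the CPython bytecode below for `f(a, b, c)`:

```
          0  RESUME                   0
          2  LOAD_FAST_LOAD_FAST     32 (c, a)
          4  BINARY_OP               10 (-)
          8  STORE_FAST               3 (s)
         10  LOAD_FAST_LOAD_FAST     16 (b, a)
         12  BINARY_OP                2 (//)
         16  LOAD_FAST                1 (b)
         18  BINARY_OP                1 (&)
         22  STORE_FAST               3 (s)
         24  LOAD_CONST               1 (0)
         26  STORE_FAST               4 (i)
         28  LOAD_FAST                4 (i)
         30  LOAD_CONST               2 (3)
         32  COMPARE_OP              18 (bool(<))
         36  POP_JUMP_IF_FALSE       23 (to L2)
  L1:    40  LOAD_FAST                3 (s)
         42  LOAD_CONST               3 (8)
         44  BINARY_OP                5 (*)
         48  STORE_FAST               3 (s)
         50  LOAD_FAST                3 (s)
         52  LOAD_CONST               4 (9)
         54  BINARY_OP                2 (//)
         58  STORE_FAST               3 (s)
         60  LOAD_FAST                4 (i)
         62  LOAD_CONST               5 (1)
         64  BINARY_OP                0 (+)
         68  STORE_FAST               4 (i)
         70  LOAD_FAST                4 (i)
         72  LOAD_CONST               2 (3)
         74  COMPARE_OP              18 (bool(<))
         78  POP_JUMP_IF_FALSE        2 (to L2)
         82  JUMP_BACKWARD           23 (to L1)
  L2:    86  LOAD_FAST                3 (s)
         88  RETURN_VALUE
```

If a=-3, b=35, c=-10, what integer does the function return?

21

LOAD_FAST_LOAD_FAST c,a → push -10,-3. Stack: [-10, -3]
BINARY_OP - → -10 - -3 = -7. Stack: [-7]
STORE_FAST s → s=-7. Stack: []
LOAD_FAST_LOAD_FAST b,a → push 35,-3. Stack: [35, -3]
BINARY_OP // → 35 // -3 = -12. Stack: [-12]
LOAD_FAST b → push 35. Stack: [-12, 35]
BINARY_OP & → -12 & 35 = 32. Stack: [32]
STORE_FAST s → s=32. Stack: []
LOAD_CONST → push 0. Stack: [0]
STORE_FAST i → i=0. Stack: []
LOAD_FAST i → push 0. Stack: [0]
LOAD_CONST → push 3. Stack: [0, 3]
COMPARE_OP bool(<) → 0 vs 3 = True. Stack: [True]
POP_JUMP_IF_FALSE → pop True; no jump. Stack: []
LOAD_FAST s → push 32. Stack: [32]
LOAD_CONST → push 8. Stack: [32, 8]
BINARY_OP * → 32 * 8 = 256. Stack: [256]
STORE_FAST s → s=256. Stack: []
LOAD_FAST s → push 256. Stack: [256]
LOAD_CONST → push 9. Stack: [256, 9]
BINARY_OP // → 256 // 9 = 28. Stack: [28]
STORE_FAST s → s=28. Stack: []
LOAD_FAST i → push 0. Stack: [0]
LOAD_CONST → push 1. Stack: [0, 1]
BINARY_OP + → 0 + 1 = 1. Stack: [1]
STORE_FAST i → i=1. Stack: []
LOAD_FAST i → push 1. Stack: [1]
LOAD_CONST → push 3. Stack: [1, 3]
COMPARE_OP bool(<) → 1 vs 3 = True. Stack: [True]
POP_JUMP_IF_FALSE → pop True; no jump. Stack: []
LOAD_FAST s → push 28. Stack: [28]
LOAD_CONST → push 8. Stack: [28, 8]
BINARY_OP * → 28 * 8 = 224. Stack: [224]
STORE_FAST s → s=224. Stack: []
LOAD_FAST s → push 224. Stack: [224]
LOAD_CONST → push 9. Stack: [224, 9]
BINARY_OP // → 224 // 9 = 24. Stack: [24]
STORE_FAST s → s=24. Stack: []
LOAD_FAST i → push 1. Stack: [1]
LOAD_CONST → push 1. Stack: [1, 1]
BINARY_OP + → 1 + 1 = 2. Stack: [2]
STORE_FAST i → i=2. Stack: []
LOAD_FAST i → push 2. Stack: [2]
LOAD_CONST → push 3. Stack: [2, 3]
COMPARE_OP bool(<) → 2 vs 3 = True. Stack: [True]
POP_JUMP_IF_FALSE → pop True; no jump. Stack: []
LOAD_FAST s → push 24. Stack: [24]
LOAD_CONST → push 8. Stack: [24, 8]
BINARY_OP * → 24 * 8 = 192. Stack: [192]
STORE_FAST s → s=192. Stack: []
LOAD_FAST s → push 192. Stack: [192]
LOAD_CONST → push 9. Stack: [192, 9]
BINARY_OP // → 192 // 9 = 21. Stack: [21]
STORE_FAST s → s=21. Stack: []
LOAD_FAST i → push 2. Stack: [2]
LOAD_CONST → push 1. Stack: [2, 1]
BINARY_OP + → 2 + 1 = 3. Stack: [3]
STORE_FAST i → i=3. Stack: []
LOAD_FAST i → push 3. Stack: [3]
LOAD_CONST → push 3. Stack: [3, 3]
COMPARE_OP bool(<) → 3 vs 3 = False. Stack: [False]
POP_JUMP_IF_FALSE → pop False; jump. Stack: []
LOAD_FAST s → push 21. Stack: [21]
RETURN_VALUE → return 21.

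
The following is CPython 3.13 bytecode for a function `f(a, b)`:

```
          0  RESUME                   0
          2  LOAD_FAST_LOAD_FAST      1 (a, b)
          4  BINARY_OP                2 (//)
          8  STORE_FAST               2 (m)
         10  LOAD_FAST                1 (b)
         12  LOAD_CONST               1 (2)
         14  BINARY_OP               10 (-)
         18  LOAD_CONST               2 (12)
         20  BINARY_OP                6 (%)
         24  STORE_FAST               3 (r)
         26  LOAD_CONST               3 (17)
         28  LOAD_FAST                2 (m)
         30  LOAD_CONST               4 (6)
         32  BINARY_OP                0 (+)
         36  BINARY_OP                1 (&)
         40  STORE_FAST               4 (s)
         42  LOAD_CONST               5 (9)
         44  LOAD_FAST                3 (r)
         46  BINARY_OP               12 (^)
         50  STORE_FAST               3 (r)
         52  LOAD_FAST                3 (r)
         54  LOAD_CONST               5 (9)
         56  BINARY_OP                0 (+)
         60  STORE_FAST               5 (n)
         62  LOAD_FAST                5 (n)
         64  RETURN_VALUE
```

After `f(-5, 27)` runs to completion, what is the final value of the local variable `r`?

LOAD_FAST_LOAD_FAST a,b → push -5,27. Stack: [-5, 27]
BINARY_OP // → -5 // 27 = -1. Stack: [-1]
STORE_FAST m → m=-1. Stack: []
LOAD_FAST b → push 27. Stack: [27]
LOAD_CONST → push 2. Stack: [27, 2]
BINARY_OP - → 27 - 2 = 25. Stack: [25]
LOAD_CONST → push 12. Stack: [25, 12]
BINARY_OP % → 25 % 12 = 1. Stack: [1]
STORE_FAST r → r=1. Stack: []
LOAD_CONST → push 17. Stack: [17]
LOAD_FAST m → push -1. Stack: [17, -1]
LOAD_CONST → push 6. Stack: [17, -1, 6]
BINARY_OP + → -1 + 6 = 5. Stack: [17, 5]
BINARY_OP & → 17 & 5 = 1. Stack: [1]
STORE_FAST s → s=1. Stack: []
LOAD_CONST → push 9. Stack: [9]
LOAD_FAST r → push 1. Stack: [9, 1]
BINARY_OP ^ → 9 ^ 1 = 8. Stack: [8]
STORE_FAST r → r=8. Stack: []
LOAD_FAST r → push 8. Stack: [8]
LOAD_CONST → push 9. Stack: [8, 9]
BINARY_OP + → 8 + 9 = 17. Stack: [17]
STORE_FAST n → n=17. Stack: []
LOAD_FAST n → push 17. Stack: [17]
RETURN_VALUE → return 17.

8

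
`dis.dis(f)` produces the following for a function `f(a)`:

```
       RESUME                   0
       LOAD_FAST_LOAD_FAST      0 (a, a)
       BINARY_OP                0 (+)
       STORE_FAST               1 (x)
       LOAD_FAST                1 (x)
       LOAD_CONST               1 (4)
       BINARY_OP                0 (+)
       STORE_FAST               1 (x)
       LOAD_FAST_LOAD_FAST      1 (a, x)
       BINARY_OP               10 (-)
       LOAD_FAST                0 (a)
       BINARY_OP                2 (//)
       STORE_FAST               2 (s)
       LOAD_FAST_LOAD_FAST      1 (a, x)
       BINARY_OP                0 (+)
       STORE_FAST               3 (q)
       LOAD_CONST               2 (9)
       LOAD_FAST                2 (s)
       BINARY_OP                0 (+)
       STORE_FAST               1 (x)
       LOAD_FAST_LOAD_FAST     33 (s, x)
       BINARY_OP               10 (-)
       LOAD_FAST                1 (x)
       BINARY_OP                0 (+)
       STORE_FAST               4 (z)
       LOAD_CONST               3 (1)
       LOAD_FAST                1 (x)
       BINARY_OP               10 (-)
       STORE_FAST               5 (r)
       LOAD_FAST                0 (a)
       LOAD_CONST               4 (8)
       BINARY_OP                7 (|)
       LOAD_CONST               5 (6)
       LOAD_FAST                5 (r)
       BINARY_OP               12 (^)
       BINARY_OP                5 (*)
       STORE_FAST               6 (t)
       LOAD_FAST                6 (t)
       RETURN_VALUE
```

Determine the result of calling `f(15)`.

-60

LOAD_FAST_LOAD_FAST a,a → push 15,15. Stack: [15, 15]
BINARY_OP + → 15 + 15 = 30. Stack: [30]
STORE_FAST x → x=30. Stack: []
LOAD_FAST x → push 30. Stack: [30]
LOAD_CONST → push 4. Stack: [30, 4]
BINARY_OP + → 30 + 4 = 34. Stack: [34]
STORE_FAST x → x=34. Stack: []
LOAD_FAST_LOAD_FAST a,x → push 15,34. Stack: [15, 34]
BINARY_OP - → 15 - 34 = -19. Stack: [-19]
LOAD_FAST a → push 15. Stack: [-19, 15]
BINARY_OP // → -19 // 15 = -2. Stack: [-2]
STORE_FAST s → s=-2. Stack: []
LOAD_FAST_LOAD_FAST a,x → push 15,34. Stack: [15, 34]
BINARY_OP + → 15 + 34 = 49. Stack: [49]
STORE_FAST q → q=49. Stack: []
LOAD_CONST → push 9. Stack: [9]
LOAD_FAST s → push -2. Stack: [9, -2]
BINARY_OP + → 9 + -2 = 7. Stack: [7]
STORE_FAST x → x=7. Stack: []
LOAD_FAST_LOAD_FAST s,x → push -2,7. Stack: [-2, 7]
BINARY_OP - → -2 - 7 = -9. Stack: [-9]
LOAD_FAST x → push 7. Stack: [-9, 7]
BINARY_OP + → -9 + 7 = -2. Stack: [-2]
STORE_FAST z → z=-2. Stack: []
LOAD_CONST → push 1. Stack: [1]
LOAD_FAST x → push 7. Stack: [1, 7]
BINARY_OP - → 1 - 7 = -6. Stack: [-6]
STORE_FAST r → r=-6. Stack: []
LOAD_FAST a → push 15. Stack: [15]
LOAD_CONST → push 8. Stack: [15, 8]
BINARY_OP | → 15 | 8 = 15. Stack: [15]
LOAD_CONST → push 6. Stack: [15, 6]
LOAD_FAST r → push -6. Stack: [15, 6, -6]
BINARY_OP ^ → 6 ^ -6 = -4. Stack: [15, -4]
BINARY_OP * → 15 * -4 = -60. Stack: [-60]
STORE_FAST t → t=-60. Stack: []
LOAD_FAST t → push -60. Stack: [-60]
RETURN_VALUE → return -60.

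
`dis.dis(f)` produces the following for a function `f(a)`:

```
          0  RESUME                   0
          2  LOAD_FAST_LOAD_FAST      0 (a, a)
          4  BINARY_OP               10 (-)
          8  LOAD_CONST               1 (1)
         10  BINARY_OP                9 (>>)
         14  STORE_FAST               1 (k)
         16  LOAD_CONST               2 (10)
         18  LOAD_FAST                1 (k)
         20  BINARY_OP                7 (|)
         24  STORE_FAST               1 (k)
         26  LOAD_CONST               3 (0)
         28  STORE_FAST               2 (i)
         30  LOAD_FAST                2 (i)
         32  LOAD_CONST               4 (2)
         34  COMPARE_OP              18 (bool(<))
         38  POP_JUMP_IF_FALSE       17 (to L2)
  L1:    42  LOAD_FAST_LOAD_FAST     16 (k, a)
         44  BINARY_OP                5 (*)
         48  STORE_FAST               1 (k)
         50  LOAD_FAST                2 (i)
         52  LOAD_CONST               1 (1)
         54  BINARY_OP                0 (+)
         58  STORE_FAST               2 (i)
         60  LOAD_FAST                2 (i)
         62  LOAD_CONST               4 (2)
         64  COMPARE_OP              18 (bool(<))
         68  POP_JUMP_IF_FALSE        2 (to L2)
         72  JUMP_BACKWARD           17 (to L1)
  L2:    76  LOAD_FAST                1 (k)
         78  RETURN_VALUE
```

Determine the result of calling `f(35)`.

LOAD_FAST_LOAD_FAST a,a → push 35,35. Stack: [35, 35]
BINARY_OP - → 35 - 35 = 0. Stack: [0]
LOAD_CONST → push 1. Stack: [0, 1]
BINARY_OP >> → 0 >> 1 = 0. Stack: [0]
STORE_FAST k → k=0. Stack: []
LOAD_CONST → push 10. Stack: [10]
LOAD_FAST k → push 0. Stack: [10, 0]
BINARY_OP | → 10 | 0 = 10. Stack: [10]
STORE_FAST k → k=10. Stack: []
LOAD_CONST → push 0. Stack: [0]
STORE_FAST i → i=0. Stack: []
LOAD_FAST i → push 0. Stack: [0]
LOAD_CONST → push 2. Stack: [0, 2]
COMPARE_OP bool(<) → 0 vs 2 = True. Stack: [True]
POP_JUMP_IF_FALSE → pop True; no jump. Stack: []
LOAD_FAST_LOAD_FAST k,a → push 10,35. Stack: [10, 35]
BINARY_OP * → 10 * 35 = 350. Stack: [350]
STORE_FAST k → k=350. Stack: []
LOAD_FAST i → push 0. Stack: [0]
LOAD_CONST → push 1. Stack: [0, 1]
BINARY_OP + → 0 + 1 = 1. Stack: [1]
STORE_FAST i → i=1. Stack: []
LOAD_FAST i → push 1. Stack: [1]
LOAD_CONST → push 2. Stack: [1, 2]
COMPARE_OP bool(<) → 1 vs 2 = True. Stack: [True]
POP_JUMP_IF_FALSE → pop True; no jump. Stack: []
LOAD_FAST_LOAD_FAST k,a → push 350,35. Stack: [350, 35]
BINARY_OP * → 350 * 35 = 12250. Stack: [12250]
STORE_FAST k → k=12250. Stack: []
LOAD_FAST i → push 1. Stack: [1]
LOAD_CONST → push 1. Stack: [1, 1]
BINARY_OP + → 1 + 1 = 2. Stack: [2]
STORE_FAST i → i=2. Stack: []
LOAD_FAST i → push 2. Stack: [2]
LOAD_CONST → push 2. Stack: [2, 2]
COMPARE_OP bool(<) → 2 vs 2 = False. Stack: [False]
POP_JUMP_IF_FALSE → pop False; jump. Stack: []
LOAD_FAST k → push 12250. Stack: [12250]
RETURN_VALUE → return 12250.

12250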